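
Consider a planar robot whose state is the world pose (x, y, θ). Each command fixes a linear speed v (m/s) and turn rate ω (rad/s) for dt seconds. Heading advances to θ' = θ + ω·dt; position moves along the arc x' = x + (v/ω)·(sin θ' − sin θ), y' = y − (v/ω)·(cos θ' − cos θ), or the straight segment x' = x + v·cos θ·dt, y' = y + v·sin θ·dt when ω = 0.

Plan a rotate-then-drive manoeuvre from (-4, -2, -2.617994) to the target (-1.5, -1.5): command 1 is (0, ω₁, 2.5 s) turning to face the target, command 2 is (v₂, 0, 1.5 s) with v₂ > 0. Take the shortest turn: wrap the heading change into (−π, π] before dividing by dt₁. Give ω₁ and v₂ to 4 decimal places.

ω₁ = 1.1262, v₂ = 1.6997

heading to target = atan2(-1.5−-2, -1.5−-4) = 0.1974
Δθ = wrap(0.1974 − -2.6180) = 2.8154; ω₁ = Δθ/dt₁ = 1.1262
distance = √((-1.5−-4)² + (-1.5−-2)²) = 2.5495; v₂ = distance/dt₂ = 1.6997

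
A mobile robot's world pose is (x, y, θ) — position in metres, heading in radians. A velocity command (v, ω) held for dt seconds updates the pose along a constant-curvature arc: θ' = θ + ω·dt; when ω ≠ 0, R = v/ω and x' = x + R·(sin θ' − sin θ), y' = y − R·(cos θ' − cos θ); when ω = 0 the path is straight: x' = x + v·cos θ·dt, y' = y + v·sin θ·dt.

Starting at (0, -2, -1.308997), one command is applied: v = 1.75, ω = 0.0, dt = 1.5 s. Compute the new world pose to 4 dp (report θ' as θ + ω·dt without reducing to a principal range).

(0.6794, -4.5356, -1.3090)

θ' = -1.3090 + 0.0·1.5 = -1.3090
ω = 0 → straight: x' = 0 + 1.75·cos(-1.3090)·1.5 = 0.6794
y' = -2 + 1.75·sin(-1.3090)·1.5 = -4.5356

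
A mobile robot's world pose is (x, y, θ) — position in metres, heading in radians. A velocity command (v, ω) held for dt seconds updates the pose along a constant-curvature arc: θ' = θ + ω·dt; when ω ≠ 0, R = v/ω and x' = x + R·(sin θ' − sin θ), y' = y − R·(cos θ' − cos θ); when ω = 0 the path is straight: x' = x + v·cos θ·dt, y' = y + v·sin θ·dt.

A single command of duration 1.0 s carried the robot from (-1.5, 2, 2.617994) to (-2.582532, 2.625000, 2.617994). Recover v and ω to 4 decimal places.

Δθ = 2.617994 − 2.617994 = 0.000000
ω = Δθ/dt = 0.000000/1.0 = 0.0000
ω = 0 → v = (Δx·cos θ + Δy·sin θ)/dt = 1.2500

v = 1.2500, ω = 0.0000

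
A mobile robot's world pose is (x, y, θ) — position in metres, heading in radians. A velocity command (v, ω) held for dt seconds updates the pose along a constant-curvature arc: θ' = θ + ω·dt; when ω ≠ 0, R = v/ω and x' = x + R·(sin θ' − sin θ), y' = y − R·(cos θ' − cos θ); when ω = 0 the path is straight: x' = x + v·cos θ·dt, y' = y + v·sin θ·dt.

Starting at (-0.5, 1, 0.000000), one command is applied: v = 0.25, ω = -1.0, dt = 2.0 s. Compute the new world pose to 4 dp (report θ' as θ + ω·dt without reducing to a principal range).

θ' = 0.0000 + -1.0·2.0 = -2.0000
R = v/ω = 0.25/-1.0 = -0.2500
x' = -0.5 + -0.2500·(sin -2.0000 − sin 0.0000) = -0.2727
y' = 1 − -0.2500·(cos -2.0000 − cos 0.0000) = 0.6460

(-0.2727, 0.6460, -2.0000)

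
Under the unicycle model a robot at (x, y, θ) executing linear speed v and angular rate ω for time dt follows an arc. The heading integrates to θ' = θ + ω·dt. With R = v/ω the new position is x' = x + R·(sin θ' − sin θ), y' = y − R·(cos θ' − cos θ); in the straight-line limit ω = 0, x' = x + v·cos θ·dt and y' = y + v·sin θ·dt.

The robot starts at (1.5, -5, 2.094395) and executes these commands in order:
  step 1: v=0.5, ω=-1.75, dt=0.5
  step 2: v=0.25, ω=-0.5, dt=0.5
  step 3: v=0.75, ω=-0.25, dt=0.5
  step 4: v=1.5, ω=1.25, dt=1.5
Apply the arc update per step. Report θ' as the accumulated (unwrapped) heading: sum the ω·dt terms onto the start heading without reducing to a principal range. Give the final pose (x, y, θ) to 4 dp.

step 1: θ'=1.2194 (R=-0.2857) → pose (1.4792, -4.7588, 1.2194)
step 2: θ'=0.9694 (R=-0.5000) → pose (1.5364, -4.6480, 0.9694)
step 3: θ'=0.8444 (R=-3.0000) → pose (1.7673, -4.3528, 0.8444)
step 4: θ'=2.7194 (R=1.2000) → pose (1.3619, -2.4612, 2.7194)

(1.3619, -2.4612, 2.7194)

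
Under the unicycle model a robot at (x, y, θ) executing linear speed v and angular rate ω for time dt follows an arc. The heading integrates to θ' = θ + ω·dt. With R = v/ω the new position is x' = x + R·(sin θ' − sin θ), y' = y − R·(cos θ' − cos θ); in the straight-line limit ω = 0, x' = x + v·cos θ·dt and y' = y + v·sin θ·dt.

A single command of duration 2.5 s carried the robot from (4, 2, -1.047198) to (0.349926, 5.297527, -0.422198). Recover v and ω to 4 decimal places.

v = -2.0000, ω = 0.2500

Δθ = -0.422198 − -1.047198 = 0.625000
ω = Δθ/dt = 0.625000/2.5 = 0.2500
R = Δx/(sin θ' − sin θ) = -8.0000
v = R·ω = -8.0000·0.2500 = -2.0000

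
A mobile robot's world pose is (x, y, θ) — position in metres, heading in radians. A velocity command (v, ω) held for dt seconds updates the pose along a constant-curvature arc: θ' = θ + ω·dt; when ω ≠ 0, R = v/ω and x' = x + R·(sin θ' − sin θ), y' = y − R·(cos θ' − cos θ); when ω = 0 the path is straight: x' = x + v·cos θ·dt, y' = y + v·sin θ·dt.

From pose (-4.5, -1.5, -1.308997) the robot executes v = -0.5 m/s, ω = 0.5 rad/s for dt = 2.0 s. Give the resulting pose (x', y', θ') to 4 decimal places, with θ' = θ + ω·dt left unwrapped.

θ' = -1.3090 + 0.5·2.0 = -0.3090
R = v/ω = -0.5/0.5 = -1.0000
x' = -4.5 + -1.0000·(sin -0.3090 − sin -1.3090) = -5.1618
y' = -1.5 − -1.0000·(cos -0.3090 − cos -1.3090) = -0.8062

(-5.1618, -0.8062, -0.3090)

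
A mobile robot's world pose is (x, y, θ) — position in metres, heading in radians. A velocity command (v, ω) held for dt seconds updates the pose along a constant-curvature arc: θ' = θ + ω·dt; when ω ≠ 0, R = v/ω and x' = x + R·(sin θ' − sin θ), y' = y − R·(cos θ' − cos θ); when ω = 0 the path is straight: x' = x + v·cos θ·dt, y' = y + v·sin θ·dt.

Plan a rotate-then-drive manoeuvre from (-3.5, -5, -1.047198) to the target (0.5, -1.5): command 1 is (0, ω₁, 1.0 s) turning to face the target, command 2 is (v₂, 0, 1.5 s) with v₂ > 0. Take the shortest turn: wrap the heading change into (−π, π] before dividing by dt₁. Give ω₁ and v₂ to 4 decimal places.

ω₁ = 1.7660, v₂ = 3.5434

heading to target = atan2(-1.5−-5, 0.5−-3.5) = 0.7188
Δθ = wrap(0.7188 − -1.0472) = 1.7660; ω₁ = Δθ/dt₁ = 1.7660
distance = √((0.5−-3.5)² + (-1.5−-5)²) = 5.3151; v₂ = distance/dt₂ = 3.5434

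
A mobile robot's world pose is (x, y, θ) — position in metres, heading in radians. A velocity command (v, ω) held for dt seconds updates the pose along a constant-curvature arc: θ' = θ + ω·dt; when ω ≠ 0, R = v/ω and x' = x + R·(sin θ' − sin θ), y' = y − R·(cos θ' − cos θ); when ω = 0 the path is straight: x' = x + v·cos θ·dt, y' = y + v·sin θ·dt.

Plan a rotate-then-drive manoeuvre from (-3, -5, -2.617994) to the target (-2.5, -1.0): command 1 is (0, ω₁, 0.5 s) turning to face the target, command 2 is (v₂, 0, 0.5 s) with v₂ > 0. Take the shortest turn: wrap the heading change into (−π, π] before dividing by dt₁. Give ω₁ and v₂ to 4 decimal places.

ω₁ = -4.4375, v₂ = 8.0623

heading to target = atan2(-1−-5, -2.5−-3) = 1.4464
Δθ = wrap(1.4464 − -2.6180) = -2.2187; ω₁ = Δθ/dt₁ = -4.4375
distance = √((-2.5−-3)² + (-1−-5)²) = 4.0311; v₂ = distance/dt₂ = 8.0623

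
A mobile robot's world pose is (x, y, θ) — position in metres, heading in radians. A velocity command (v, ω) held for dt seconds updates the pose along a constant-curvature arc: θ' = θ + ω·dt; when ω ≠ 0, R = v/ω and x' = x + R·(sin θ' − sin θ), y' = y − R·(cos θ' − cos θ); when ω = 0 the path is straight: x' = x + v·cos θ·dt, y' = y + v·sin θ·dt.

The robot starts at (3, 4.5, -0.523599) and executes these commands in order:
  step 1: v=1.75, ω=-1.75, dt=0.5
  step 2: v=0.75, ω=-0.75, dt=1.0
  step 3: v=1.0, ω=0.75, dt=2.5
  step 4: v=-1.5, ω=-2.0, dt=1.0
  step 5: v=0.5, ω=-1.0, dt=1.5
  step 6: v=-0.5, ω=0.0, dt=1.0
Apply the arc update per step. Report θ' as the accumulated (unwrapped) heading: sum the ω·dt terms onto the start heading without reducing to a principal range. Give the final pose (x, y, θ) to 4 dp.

step 1: θ'=-1.3986 (R=-1.0000) → pose (3.4852, 3.8053, -1.3986)
step 2: θ'=-2.1486 (R=-1.0000) → pose (3.3377, 3.0878, -2.1486)
step 3: θ'=-0.2736 (R=1.3333) → pose (4.0943, 1.0758, -0.2736)
step 4: θ'=-2.2736 (R=0.7500) → pose (3.7247, 2.2827, -2.2736)
step 5: θ'=-3.7736 (R=-0.5000) → pose (3.0478, 2.2024, -3.7736)
step 6: θ'=-3.7736 (straight) → pose (3.4512, 1.9071, -3.7736)

(3.4512, 1.9071, -3.7736)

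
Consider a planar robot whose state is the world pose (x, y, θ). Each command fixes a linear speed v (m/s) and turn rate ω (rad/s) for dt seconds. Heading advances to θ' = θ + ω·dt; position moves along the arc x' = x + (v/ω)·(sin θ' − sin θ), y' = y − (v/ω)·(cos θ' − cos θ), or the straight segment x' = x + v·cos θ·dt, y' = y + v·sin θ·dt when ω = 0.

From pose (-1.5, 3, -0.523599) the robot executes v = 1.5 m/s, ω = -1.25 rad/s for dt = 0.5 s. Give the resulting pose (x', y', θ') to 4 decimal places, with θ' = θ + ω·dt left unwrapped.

θ' = -0.5236 + -1.25·0.5 = -1.1486
R = v/ω = 1.5/-1.25 = -1.2000
x' = -1.5 + -1.2000·(sin -1.1486 − sin -0.5236) = -1.0054
y' = 3 − -1.2000·(cos -1.1486 − cos -0.5236) = 2.4525

(-1.0054, 2.4525, -1.1486)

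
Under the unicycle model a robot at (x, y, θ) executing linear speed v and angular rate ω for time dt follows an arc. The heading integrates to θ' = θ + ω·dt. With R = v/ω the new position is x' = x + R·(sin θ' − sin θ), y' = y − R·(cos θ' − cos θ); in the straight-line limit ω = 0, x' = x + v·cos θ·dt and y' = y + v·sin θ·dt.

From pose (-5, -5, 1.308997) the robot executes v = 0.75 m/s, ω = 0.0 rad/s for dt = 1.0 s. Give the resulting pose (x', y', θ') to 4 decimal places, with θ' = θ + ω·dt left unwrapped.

(-4.8059, -4.2756, 1.3090)

θ' = 1.3090 + 0.0·1.0 = 1.3090
ω = 0 → straight: x' = -5 + 0.75·cos(1.3090)·1.0 = -4.8059
y' = -5 + 0.75·sin(1.3090)·1.0 = -4.2756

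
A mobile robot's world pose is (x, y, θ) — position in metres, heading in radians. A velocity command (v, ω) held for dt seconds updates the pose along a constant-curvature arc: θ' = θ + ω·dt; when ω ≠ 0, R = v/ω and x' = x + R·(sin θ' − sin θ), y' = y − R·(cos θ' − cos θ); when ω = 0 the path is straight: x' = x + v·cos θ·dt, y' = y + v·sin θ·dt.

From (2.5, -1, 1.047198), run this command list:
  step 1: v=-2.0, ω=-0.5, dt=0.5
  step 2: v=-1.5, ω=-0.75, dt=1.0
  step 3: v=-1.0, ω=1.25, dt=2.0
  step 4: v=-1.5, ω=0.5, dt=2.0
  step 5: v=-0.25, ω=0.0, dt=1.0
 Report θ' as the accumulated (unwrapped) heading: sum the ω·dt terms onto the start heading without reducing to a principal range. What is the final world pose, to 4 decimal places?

step 1: θ'=0.7972 (R=4.0000) → pose (1.8975, -1.7949, 0.7972)
step 2: θ'=0.0472 (R=2.0000) → pose (0.5611, -2.3952, 0.0472)
step 3: θ'=2.5472 (R=-0.8000) → pose (0.1508, -3.8571, 2.5472)
step 4: θ'=3.5472 (R=-3.0000) → pose (3.0145, -4.1282, 3.5472)
step 5: θ'=3.5472 (straight) → pose (3.2443, -4.0296, 3.5472)

(3.2443, -4.0296, 3.5472)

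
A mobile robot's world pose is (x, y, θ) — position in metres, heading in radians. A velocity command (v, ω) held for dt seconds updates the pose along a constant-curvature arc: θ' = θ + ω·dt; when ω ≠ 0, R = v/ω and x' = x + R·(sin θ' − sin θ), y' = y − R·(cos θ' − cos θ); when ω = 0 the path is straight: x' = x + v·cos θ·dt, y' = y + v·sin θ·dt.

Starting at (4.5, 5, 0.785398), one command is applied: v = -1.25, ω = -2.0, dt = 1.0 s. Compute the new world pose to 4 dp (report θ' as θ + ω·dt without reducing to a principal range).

(3.4723, 5.2240, -1.2146)

θ' = 0.7854 + -2.0·1.0 = -1.2146
R = v/ω = -1.25/-2.0 = 0.6250
x' = 4.5 + 0.6250·(sin -1.2146 − sin 0.7854) = 3.4723
y' = 5 − 0.6250·(cos -1.2146 − cos 0.7854) = 5.2240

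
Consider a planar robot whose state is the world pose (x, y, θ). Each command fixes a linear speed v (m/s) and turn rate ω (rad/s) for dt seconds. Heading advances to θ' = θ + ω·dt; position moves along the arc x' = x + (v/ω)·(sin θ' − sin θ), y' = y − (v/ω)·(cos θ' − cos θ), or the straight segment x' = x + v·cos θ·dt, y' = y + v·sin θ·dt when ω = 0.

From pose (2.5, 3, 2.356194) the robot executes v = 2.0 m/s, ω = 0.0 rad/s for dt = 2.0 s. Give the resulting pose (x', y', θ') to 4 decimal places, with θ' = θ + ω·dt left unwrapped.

(-0.3284, 5.8284, 2.3562)

θ' = 2.3562 + 0.0·2.0 = 2.3562
ω = 0 → straight: x' = 2.5 + 2.0·cos(2.3562)·2.0 = -0.3284
y' = 3 + 2.0·sin(2.3562)·2.0 = 5.8284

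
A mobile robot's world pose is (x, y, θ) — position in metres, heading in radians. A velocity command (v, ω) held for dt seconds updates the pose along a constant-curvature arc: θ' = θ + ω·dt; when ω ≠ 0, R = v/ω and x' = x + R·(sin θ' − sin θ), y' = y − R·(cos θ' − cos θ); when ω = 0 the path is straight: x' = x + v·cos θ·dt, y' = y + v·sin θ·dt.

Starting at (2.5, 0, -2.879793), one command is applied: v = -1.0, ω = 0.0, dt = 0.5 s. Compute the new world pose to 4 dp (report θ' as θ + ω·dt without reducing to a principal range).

(2.9830, 0.1294, -2.8798)

θ' = -2.8798 + 0.0·0.5 = -2.8798
ω = 0 → straight: x' = 2.5 + -1.0·cos(-2.8798)·0.5 = 2.9830
y' = 0 + -1.0·sin(-2.8798)·0.5 = 0.1294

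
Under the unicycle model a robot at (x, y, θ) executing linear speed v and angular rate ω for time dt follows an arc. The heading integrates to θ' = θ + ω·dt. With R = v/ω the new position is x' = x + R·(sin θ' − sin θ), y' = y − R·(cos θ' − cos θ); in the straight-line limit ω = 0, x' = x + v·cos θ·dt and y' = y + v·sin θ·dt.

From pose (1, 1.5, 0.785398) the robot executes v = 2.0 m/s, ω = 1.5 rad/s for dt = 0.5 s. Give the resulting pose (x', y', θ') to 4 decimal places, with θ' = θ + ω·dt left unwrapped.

θ' = 0.7854 + 1.5·0.5 = 1.5354
R = v/ω = 2.0/1.5 = 1.3333
x' = 1 + 1.3333·(sin 1.5354 − sin 0.7854) = 1.3897
y' = 1.5 − 1.3333·(cos 1.5354 − cos 0.7854) = 2.3956

(1.3897, 2.3956, 1.5354)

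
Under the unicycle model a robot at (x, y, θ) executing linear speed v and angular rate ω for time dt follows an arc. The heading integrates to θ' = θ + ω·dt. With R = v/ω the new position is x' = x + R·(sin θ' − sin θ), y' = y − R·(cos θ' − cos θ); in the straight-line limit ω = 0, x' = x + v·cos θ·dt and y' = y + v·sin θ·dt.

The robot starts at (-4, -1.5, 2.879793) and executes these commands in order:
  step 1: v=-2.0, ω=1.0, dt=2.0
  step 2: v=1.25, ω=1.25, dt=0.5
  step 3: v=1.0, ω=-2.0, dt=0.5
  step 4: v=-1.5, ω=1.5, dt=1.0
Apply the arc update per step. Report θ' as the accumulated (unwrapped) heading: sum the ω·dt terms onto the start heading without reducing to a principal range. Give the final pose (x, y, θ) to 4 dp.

(-1.7920, 0.9282, 6.0048)

step 1: θ'=4.8798 (R=-2.0000) → pose (-1.5103, 0.7651, 4.8798)
step 2: θ'=5.5048 (R=1.0000) → pose (-1.2264, 0.2197, 5.5048)
step 3: θ'=4.5048 (R=-0.5000) → pose (-1.0882, -0.2394, 4.5048)
step 4: θ'=6.0048 (R=-1.0000) → pose (-1.7920, 0.9282, 6.0048)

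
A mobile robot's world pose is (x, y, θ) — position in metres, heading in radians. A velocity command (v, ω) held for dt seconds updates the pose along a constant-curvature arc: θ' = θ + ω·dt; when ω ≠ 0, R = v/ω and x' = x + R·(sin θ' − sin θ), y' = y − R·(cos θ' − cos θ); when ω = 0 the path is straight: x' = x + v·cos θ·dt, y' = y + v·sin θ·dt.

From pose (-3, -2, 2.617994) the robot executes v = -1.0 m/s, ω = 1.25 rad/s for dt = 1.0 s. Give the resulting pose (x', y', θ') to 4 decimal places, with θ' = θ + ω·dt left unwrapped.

θ' = 2.6180 + 1.25·1.0 = 3.8680
R = v/ω = -1.0/1.25 = -0.8000
x' = -3 + -0.8000·(sin 3.8680 − sin 2.6180) = -2.0687
y' = -2 − -0.8000·(cos 3.8680 − cos 2.6180) = -1.9052

(-2.0687, -1.9052, 3.8680)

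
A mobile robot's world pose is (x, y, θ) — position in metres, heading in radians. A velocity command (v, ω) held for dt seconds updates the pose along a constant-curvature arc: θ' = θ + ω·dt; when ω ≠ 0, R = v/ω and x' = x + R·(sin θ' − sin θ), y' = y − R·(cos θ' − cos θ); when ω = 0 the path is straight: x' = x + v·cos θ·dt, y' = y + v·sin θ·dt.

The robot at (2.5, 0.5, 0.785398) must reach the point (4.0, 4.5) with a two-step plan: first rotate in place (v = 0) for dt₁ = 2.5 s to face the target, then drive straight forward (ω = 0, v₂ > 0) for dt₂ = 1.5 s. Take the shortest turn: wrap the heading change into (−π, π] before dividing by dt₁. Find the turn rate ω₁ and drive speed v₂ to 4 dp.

ω₁ = 0.1707, v₂ = 2.8480

heading to target = atan2(4.5−0.5, 4−2.5) = 1.2120
Δθ = wrap(1.2120 − 0.7854) = 0.4266; ω₁ = Δθ/dt₁ = 0.1707
distance = √((4−2.5)² + (4.5−0.5)²) = 4.2720; v₂ = distance/dt₂ = 2.8480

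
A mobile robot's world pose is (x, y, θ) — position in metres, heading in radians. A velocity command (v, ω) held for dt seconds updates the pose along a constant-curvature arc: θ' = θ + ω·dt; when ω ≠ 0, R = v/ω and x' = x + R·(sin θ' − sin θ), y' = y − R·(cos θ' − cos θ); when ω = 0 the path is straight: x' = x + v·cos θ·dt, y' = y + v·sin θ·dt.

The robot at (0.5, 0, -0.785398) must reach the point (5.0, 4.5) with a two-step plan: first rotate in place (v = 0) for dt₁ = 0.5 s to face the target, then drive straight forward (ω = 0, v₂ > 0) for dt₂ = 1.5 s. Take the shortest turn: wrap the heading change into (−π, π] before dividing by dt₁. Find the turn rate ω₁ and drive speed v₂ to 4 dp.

heading to target = atan2(4.5−0, 5−0.5) = 0.7854
Δθ = wrap(0.7854 − -0.7854) = 1.5708; ω₁ = Δθ/dt₁ = 3.1416
distance = √((5−0.5)² + (4.5−0)²) = 6.3640; v₂ = distance/dt₂ = 4.2426

ω₁ = 3.1416, v₂ = 4.2426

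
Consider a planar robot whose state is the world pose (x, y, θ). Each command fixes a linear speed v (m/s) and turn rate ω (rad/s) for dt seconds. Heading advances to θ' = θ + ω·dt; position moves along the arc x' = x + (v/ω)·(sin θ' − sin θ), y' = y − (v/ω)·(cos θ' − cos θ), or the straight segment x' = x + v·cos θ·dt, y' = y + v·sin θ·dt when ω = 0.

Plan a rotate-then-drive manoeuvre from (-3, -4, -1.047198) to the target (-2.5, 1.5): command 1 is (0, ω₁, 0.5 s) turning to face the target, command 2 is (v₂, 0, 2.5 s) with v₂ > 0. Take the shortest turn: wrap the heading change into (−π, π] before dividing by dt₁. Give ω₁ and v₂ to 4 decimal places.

heading to target = atan2(1.5−-4, -2.5−-3) = 1.4801
Δθ = wrap(1.4801 − -1.0472) = 2.5273; ω₁ = Δθ/dt₁ = 5.0547
distance = √((-2.5−-3)² + (1.5−-4)²) = 5.5227; v₂ = distance/dt₂ = 2.2091

ω₁ = 5.0547, v₂ = 2.2091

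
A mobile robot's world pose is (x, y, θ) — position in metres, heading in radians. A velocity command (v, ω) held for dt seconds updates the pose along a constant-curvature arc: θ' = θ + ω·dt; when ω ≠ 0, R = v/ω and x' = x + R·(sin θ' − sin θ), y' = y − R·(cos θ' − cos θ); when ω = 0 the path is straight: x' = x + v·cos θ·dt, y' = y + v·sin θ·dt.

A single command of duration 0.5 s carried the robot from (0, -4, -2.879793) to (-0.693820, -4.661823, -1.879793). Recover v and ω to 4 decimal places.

Δθ = -1.879793 − -2.879793 = 1.000000
ω = Δθ/dt = 1.000000/0.5 = 2.0000
R = Δx/(sin θ' − sin θ) = 1.0000
v = R·ω = 1.0000·2.0000 = 2.0000

v = 2.0000, ω = 2.0000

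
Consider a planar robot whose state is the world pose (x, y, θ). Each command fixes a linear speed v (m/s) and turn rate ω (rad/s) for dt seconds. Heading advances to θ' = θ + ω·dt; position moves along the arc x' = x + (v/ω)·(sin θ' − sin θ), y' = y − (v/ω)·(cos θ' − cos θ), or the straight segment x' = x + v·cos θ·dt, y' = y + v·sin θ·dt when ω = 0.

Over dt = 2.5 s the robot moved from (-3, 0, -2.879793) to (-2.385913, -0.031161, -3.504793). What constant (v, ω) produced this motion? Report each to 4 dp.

Δθ = -3.504793 − -2.879793 = -0.625000
ω = Δθ/dt = -0.625000/2.5 = -0.2500
R = Δx/(sin θ' − sin θ) = 1.0000
v = R·ω = 1.0000·-0.2500 = -0.2500

v = -0.2500, ω = -0.2500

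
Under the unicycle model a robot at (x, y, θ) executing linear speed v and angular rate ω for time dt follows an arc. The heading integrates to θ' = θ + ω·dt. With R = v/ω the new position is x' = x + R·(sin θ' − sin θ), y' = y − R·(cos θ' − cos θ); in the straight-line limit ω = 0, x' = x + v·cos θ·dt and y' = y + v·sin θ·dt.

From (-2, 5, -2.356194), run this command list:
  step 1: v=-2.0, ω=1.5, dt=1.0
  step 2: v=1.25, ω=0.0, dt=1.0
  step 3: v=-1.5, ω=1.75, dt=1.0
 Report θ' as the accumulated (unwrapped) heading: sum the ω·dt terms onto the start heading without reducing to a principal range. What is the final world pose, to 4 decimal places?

step 1: θ'=-0.8562 (R=-1.3333) → pose (-1.9357, 6.8166, -0.8562)
step 2: θ'=-0.8562 (straight) → pose (-1.1165, 5.8724, -0.8562)
step 3: θ'=0.8938 (R=-0.8571) → pose (-2.4321, 5.8476, 0.8938)

(-2.4321, 5.8476, 0.8938)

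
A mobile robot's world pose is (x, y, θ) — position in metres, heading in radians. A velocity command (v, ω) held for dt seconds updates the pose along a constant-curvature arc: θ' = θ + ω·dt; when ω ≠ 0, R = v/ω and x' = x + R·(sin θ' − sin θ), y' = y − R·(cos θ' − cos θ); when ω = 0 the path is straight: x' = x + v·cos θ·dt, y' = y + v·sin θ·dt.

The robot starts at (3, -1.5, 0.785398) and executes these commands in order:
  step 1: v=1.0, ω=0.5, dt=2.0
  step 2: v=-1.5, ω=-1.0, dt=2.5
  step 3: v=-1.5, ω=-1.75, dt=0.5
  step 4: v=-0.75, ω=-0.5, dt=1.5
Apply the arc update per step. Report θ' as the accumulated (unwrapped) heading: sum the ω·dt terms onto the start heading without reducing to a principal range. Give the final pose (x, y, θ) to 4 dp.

step 1: θ'=1.7854 (R=2.0000) → pose (3.5399, 0.3401, 1.7854)
step 2: θ'=-0.7146 (R=1.5000) → pose (1.0913, -1.1123, -0.7146)
step 3: θ'=-1.5896 (R=0.8571) → pose (0.7961, -0.4488, -1.5896)
step 4: θ'=-2.3396 (R=1.5000) → pose (1.2177, 0.5659, -2.3396)

(1.2177, 0.5659, -2.3396)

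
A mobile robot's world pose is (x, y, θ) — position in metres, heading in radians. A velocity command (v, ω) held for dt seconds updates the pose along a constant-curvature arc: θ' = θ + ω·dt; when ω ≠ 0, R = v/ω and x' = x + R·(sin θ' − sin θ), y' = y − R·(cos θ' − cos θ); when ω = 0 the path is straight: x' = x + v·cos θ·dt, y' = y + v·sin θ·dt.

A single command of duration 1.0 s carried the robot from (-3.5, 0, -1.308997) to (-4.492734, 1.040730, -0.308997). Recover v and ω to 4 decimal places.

Δθ = -0.308997 − -1.308997 = 1.000000
ω = Δθ/dt = 1.000000/1.0 = 1.0000
R = −Δy/(cos θ' − cos θ) = -1.5000
v = R·ω = -1.5000·1.0000 = -1.5000

v = -1.5000, ω = 1.0000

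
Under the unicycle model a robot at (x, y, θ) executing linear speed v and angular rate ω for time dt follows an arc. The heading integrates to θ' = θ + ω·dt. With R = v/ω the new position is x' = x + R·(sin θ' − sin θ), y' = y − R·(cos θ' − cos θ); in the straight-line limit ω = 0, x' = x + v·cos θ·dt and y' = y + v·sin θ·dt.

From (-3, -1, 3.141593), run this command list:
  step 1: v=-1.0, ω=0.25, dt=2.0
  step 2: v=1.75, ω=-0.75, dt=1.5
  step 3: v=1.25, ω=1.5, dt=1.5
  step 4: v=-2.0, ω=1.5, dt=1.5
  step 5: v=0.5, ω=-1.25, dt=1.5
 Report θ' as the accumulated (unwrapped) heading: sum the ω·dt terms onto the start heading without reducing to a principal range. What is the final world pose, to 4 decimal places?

step 1: θ'=3.6416 (R=-4.0000) → pose (-1.0823, -0.5103, 3.6416)
step 2: θ'=2.5166 (R=-2.3333) → pose (-3.5662, -0.3549, 2.5166)
step 3: θ'=4.7666 (R=0.8333) → pose (-4.8859, -1.0758, 4.7666)
step 4: θ'=7.0166 (R=-1.3333) → pose (-7.1098, -0.1575, 7.0166)
step 5: θ'=5.1416 (R=-0.4000) → pose (-6.4783, -0.2882, 5.1416)

(-6.4783, -0.2882, 5.1416)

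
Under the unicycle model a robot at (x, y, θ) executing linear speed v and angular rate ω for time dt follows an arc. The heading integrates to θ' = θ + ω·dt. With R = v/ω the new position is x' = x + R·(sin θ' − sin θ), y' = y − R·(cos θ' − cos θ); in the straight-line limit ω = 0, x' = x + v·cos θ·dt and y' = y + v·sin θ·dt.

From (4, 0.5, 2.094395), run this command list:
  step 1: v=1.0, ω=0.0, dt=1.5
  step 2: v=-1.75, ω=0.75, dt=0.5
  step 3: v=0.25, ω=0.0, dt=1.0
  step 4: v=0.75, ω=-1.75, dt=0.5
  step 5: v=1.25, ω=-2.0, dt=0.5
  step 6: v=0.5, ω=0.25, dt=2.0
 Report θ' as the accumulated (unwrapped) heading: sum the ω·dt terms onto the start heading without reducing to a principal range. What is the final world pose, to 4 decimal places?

step 1: θ'=2.0944 (straight) → pose (3.2500, 1.7990, 2.0944)
step 2: θ'=2.4694 (R=-2.3333) → pose (3.8177, 1.1400, 2.4694)
step 3: θ'=2.4694 (straight) → pose (3.6221, 1.2957, 2.4694)
step 4: θ'=1.5944 (R=-0.4286) → pose (3.4606, 1.6209, 1.5944)
step 5: θ'=0.5944 (R=-0.6250) → pose (3.7354, 2.1534, 0.5944)
step 6: θ'=1.0944 (R=2.0000) → pose (4.3927, 2.8932, 1.0944)

(4.3927, 2.8932, 1.0944)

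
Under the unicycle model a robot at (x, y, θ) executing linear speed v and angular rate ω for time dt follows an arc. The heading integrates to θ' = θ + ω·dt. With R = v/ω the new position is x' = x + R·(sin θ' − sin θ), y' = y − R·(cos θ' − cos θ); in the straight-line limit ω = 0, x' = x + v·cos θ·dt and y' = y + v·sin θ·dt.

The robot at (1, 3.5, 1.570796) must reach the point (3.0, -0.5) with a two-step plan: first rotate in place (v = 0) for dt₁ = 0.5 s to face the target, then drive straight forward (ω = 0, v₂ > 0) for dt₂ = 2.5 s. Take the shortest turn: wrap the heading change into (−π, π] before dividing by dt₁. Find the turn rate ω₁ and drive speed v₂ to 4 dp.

ω₁ = -5.3559, v₂ = 1.7889

heading to target = atan2(-0.5−3.5, 3−1) = -1.1071
Δθ = wrap(-1.1071 − 1.5708) = -2.6779; ω₁ = Δθ/dt₁ = -5.3559
distance = √((3−1)² + (-0.5−3.5)²) = 4.4721; v₂ = distance/dt₂ = 1.7889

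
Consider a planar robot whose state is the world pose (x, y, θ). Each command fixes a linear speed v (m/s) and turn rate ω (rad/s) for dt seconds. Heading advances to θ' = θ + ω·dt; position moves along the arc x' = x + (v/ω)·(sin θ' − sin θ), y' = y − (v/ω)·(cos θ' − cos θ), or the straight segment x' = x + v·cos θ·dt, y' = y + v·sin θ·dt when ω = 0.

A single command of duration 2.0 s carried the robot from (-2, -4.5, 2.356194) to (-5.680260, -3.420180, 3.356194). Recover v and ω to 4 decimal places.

Δθ = 3.356194 − 2.356194 = 1.000000
ω = Δθ/dt = 1.000000/2.0 = 0.5000
R = Δx/(sin θ' − sin θ) = 4.0000
v = R·ω = 4.0000·0.5000 = 2.0000

v = 2.0000, ω = 0.5000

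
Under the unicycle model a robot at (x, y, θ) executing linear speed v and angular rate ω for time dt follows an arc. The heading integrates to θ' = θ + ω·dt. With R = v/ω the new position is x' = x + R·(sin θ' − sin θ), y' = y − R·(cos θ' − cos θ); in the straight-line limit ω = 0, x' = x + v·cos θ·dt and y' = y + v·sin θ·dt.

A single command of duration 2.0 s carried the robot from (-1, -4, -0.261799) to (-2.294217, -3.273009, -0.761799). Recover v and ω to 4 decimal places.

v = -0.7500, ω = -0.2500

Δθ = -0.761799 − -0.261799 = -0.500000
ω = Δθ/dt = -0.500000/2.0 = -0.2500
R = Δx/(sin θ' − sin θ) = 3.0000
v = R·ω = 3.0000·-0.2500 = -0.7500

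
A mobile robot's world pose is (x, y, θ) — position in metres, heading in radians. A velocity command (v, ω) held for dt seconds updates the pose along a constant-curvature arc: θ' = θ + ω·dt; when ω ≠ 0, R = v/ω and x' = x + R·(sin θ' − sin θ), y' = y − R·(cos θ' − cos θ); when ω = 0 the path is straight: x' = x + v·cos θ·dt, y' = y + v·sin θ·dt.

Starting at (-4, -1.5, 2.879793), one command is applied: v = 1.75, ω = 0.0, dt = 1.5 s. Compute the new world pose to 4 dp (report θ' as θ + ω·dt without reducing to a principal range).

θ' = 2.8798 + 0.0·1.5 = 2.8798
ω = 0 → straight: x' = -4 + 1.75·cos(2.8798)·1.5 = -6.5356
y' = -1.5 + 1.75·sin(2.8798)·1.5 = -0.8206

(-6.5356, -0.8206, 2.8798)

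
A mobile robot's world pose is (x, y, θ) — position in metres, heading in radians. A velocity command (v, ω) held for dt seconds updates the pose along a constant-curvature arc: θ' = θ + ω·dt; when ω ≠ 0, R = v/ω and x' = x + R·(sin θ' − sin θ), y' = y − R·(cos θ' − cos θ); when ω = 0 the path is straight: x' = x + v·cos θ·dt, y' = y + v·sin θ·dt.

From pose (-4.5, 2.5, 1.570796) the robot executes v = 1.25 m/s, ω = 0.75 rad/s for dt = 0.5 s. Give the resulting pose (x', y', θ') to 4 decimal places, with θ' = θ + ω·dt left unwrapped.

θ' = 1.5708 + 0.75·0.5 = 1.9458
R = v/ω = 1.25/0.75 = 1.6667
x' = -4.5 + 1.6667·(sin 1.9458 − sin 1.5708) = -4.6158
y' = 2.5 − 1.6667·(cos 1.9458 − cos 1.5708) = 3.1105

(-4.6158, 3.1105, 1.9458)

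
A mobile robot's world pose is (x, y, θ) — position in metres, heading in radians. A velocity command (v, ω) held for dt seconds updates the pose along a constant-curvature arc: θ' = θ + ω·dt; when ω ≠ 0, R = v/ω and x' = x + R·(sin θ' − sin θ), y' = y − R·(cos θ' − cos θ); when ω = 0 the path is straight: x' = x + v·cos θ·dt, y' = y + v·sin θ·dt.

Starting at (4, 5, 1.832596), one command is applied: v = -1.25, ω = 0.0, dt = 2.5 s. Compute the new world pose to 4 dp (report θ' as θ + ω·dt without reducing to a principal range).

(4.8088, 1.9815, 1.8326)

θ' = 1.8326 + 0.0·2.5 = 1.8326
ω = 0 → straight: x' = 4 + -1.25·cos(1.8326)·2.5 = 4.8088
y' = 5 + -1.25·sin(1.8326)·2.5 = 1.9815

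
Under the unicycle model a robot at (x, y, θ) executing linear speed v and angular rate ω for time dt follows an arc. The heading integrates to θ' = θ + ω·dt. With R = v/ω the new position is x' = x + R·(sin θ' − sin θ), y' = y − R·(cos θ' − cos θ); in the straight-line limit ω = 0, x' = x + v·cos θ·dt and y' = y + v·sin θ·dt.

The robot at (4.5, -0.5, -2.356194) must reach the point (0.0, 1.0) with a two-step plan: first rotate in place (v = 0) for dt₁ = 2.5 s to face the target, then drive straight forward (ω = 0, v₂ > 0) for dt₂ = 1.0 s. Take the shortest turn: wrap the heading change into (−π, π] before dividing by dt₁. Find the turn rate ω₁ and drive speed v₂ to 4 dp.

ω₁ = -0.4429, v₂ = 4.7434

heading to target = atan2(1−-0.5, 0−4.5) = 2.8198
Δθ = wrap(2.8198 − -2.3562) = -1.1071; ω₁ = Δθ/dt₁ = -0.4429
distance = √((0−4.5)² + (1−-0.5)²) = 4.7434; v₂ = distance/dt₂ = 4.7434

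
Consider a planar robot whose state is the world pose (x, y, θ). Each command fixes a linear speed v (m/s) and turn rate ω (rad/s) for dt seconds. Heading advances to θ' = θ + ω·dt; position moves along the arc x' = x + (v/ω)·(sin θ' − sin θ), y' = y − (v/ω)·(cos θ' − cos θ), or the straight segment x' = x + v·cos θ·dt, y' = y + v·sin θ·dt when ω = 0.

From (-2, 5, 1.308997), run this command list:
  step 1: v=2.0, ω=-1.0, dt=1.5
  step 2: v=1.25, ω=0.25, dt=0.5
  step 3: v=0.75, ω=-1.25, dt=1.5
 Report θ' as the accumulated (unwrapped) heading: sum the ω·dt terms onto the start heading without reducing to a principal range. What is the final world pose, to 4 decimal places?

(1.4508, 5.5502, -1.9410)

step 1: θ'=-0.1910 (R=-2.0000) → pose (0.3115, 6.4460, -0.1910)
step 2: θ'=-0.0660 (R=5.0000) → pose (0.9310, 6.3659, -0.0660)
step 3: θ'=-1.9410 (R=-0.6000) → pose (1.4508, 5.5502, -1.9410)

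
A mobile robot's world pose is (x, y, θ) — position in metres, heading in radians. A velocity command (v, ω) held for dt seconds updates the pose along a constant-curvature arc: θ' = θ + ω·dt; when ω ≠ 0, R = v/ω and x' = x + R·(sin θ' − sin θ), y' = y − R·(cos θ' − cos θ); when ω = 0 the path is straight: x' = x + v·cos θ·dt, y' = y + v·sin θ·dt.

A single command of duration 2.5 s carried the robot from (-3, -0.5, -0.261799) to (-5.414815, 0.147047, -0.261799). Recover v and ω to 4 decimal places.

v = -1.0000, ω = 0.0000

Δθ = -0.261799 − -0.261799 = 0.000000
ω = Δθ/dt = 0.000000/2.5 = 0.0000
ω = 0 → v = (Δx·cos θ + Δy·sin θ)/dt = -1.0000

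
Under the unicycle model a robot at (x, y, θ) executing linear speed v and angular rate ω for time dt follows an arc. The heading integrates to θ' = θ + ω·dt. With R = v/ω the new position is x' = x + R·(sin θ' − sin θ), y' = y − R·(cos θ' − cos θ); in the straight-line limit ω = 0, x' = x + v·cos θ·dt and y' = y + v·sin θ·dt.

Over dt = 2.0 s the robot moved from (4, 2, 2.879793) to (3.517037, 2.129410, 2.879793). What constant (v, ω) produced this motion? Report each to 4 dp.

v = 0.2500, ω = 0.0000

Δθ = 2.879793 − 2.879793 = 0.000000
ω = Δθ/dt = 0.000000/2.0 = 0.0000
ω = 0 → v = (Δx·cos θ + Δy·sin θ)/dt = 0.2500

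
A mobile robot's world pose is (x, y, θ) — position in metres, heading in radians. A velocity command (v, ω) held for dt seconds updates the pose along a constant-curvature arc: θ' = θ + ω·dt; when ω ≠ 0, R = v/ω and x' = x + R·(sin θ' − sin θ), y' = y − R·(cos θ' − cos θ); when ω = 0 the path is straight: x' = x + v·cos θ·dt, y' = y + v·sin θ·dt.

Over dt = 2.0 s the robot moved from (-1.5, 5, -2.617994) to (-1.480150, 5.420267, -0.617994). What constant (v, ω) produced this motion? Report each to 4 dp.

v = -0.2500, ω = 1.0000

Δθ = -0.617994 − -2.617994 = 2.000000
ω = Δθ/dt = 2.000000/2.0 = 1.0000
R = −Δy/(cos θ' − cos θ) = -0.2500
v = R·ω = -0.2500·1.0000 = -0.2500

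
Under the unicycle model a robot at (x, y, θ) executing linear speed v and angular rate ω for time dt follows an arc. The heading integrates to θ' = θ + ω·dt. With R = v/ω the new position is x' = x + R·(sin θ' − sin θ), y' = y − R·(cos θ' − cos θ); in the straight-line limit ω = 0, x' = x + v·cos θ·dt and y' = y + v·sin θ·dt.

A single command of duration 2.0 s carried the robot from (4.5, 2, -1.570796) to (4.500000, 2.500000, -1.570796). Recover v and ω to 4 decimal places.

Δθ = -1.570796 − -1.570796 = 0.000000
ω = Δθ/dt = 0.000000/2.0 = 0.0000
ω = 0 → v = (Δx·cos θ + Δy·sin θ)/dt = -0.2500

v = -0.2500, ω = 0.0000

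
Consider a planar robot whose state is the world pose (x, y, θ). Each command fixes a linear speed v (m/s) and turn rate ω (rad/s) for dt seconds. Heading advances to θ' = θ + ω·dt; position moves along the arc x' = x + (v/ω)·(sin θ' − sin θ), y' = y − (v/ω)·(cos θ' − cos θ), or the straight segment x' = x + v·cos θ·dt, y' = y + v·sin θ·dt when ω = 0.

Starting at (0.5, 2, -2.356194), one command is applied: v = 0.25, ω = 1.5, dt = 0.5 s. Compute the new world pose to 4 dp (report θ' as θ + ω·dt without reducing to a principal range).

(0.4513, 1.8880, -1.6062)

θ' = -2.3562 + 1.5·0.5 = -1.6062
R = v/ω = 0.25/1.5 = 0.1667
x' = 0.5 + 0.1667·(sin -1.6062 − sin -2.3562) = 0.4513
y' = 2 − 0.1667·(cos -1.6062 − cos -2.3562) = 1.8880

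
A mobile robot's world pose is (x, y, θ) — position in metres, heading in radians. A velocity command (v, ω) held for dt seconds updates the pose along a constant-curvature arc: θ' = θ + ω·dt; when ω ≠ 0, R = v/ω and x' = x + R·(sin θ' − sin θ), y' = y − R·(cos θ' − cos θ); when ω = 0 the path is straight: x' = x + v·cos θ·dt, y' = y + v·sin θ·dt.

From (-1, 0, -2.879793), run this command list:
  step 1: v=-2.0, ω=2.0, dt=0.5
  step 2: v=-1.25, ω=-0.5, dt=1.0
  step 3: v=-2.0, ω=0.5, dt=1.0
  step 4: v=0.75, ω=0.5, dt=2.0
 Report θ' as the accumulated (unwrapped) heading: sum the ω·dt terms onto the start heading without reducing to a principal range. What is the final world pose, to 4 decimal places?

(1.6726, 1.9764, -0.8798)

step 1: θ'=-1.8798 (R=-1.0000) → pose (-0.3062, 0.6618, -1.8798)
step 2: θ'=-2.3798 (R=2.5000) → pose (0.3499, 1.7106, -2.3798)
step 3: θ'=-1.8798 (R=-4.0000) → pose (1.3995, 3.3885, -1.8798)
step 4: θ'=-0.8798 (R=1.5000) → pose (1.6726, 1.9764, -0.8798)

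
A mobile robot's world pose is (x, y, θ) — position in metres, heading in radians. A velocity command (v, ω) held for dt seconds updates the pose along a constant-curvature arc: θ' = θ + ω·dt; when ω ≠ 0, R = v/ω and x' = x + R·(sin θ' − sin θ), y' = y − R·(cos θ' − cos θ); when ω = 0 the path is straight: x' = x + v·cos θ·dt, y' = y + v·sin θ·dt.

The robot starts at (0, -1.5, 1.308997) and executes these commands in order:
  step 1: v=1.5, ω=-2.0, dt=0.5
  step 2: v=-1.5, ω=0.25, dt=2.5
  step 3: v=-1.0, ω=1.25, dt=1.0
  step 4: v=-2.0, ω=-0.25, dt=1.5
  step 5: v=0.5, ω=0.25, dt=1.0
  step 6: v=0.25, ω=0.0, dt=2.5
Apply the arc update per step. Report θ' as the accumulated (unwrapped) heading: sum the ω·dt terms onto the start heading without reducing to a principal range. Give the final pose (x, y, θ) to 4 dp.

(-1.7528, -5.7619, 2.0590)

step 1: θ'=0.3090 (R=-0.7500) → pose (0.4964, -0.9796, 0.3090)
step 2: θ'=0.9340 (R=-6.0000) → pose (-2.5030, -3.1277, 0.9340)
step 3: θ'=2.1840 (R=-0.8000) → pose (-2.5141, -4.0638, 2.1840)
step 4: θ'=1.8090 (R=8.0000) → pose (-1.2824, -6.7801, 1.8090)
step 5: θ'=2.0590 (R=2.0000) → pose (-1.4596, -6.3139, 2.0590)
step 6: θ'=2.0590 (straight) → pose (-1.7528, -5.7619, 2.0590)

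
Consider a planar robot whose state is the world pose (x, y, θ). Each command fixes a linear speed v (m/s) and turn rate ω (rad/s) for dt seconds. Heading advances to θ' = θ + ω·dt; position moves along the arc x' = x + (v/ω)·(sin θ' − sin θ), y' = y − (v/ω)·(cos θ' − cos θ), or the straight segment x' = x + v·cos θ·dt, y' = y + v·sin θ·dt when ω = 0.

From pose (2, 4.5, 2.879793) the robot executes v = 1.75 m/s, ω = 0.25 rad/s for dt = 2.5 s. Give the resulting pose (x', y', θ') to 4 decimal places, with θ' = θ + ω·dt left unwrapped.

θ' = 2.8798 + 0.25·2.5 = 3.5048
R = v/ω = 1.75/0.25 = 7.0000
x' = 2 + 7.0000·(sin 3.5048 − sin 2.8798) = -2.2986
y' = 4.5 − 7.0000·(cos 3.5048 − cos 2.8798) = 4.2819

(-2.2986, 4.2819, 3.5048)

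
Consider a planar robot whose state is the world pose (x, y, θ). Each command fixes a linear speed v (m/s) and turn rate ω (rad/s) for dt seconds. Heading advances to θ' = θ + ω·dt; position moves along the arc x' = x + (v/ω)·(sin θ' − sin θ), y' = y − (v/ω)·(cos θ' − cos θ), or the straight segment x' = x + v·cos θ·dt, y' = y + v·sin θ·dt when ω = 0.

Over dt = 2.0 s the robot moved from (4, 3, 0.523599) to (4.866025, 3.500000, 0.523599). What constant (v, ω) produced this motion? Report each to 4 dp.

v = 0.5000, ω = 0.0000

Δθ = 0.523599 − 0.523599 = 0.000000
ω = Δθ/dt = 0.000000/2.0 = 0.0000
ω = 0 → v = (Δx·cos θ + Δy·sin θ)/dt = 0.5000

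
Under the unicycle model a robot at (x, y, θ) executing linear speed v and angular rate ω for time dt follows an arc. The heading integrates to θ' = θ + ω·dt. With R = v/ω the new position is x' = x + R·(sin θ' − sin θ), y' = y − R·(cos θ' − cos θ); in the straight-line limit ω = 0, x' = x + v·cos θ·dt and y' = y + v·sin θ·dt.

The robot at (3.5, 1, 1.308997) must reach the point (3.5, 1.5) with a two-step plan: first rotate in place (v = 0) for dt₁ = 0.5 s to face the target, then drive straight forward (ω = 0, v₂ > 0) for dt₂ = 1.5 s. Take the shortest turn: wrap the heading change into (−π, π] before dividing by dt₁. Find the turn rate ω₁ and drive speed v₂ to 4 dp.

heading to target = atan2(1.5−1, 3.5−3.5) = 1.5708
Δθ = wrap(1.5708 − 1.3090) = 0.2618; ω₁ = Δθ/dt₁ = 0.5236
distance = √((3.5−3.5)² + (1.5−1)²) = 0.5000; v₂ = distance/dt₂ = 0.3333

ω₁ = 0.5236, v₂ = 0.3333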